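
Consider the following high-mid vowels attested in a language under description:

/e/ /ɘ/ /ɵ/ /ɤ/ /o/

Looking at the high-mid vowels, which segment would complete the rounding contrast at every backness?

/ø/

backness          unrounded  rounded 
front             e         —       
central           ɘ         ɵ       
back              ɤ         o       
The front row has no rounded member, so the gap is the front rounded vowel /ø/.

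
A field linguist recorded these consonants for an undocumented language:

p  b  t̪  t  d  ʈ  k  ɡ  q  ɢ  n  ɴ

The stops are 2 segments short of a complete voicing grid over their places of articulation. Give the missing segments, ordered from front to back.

Voiceless: /p/ (bilabial), /t̪/ (dental), /t/ (alveolar), /ʈ/ (retroflex), /k/ (velar), /q/ (uvular).
Voiced: /b/ (bilabial), /d/ (alveolar), /ɡ/ (velar), /ɢ/ (uvular).
Gaps, from front to back: dental lacks voiced (/d̪/); retroflex lacks voiced (/ɖ/).

/d̪/, /ɖ/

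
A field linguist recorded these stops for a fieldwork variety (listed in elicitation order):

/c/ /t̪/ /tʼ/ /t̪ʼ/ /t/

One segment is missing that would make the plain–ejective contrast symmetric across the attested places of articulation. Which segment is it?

place of articulation  plain     ejective
dental            t̪        t̪ʼ     
alveolar          t         tʼ      
palatal           c         —       
The palatal row has no ejective member, so the gap is the ejective palatal stop /cʼ/.

/cʼ/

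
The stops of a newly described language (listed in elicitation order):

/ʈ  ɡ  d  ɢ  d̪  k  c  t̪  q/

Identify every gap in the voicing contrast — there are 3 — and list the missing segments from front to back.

/t/, /ɖ/, /ɟ/

dental: voiceless /t̪/, voiced /d̪/.
alveolar: voiceless —, voiced /d/.
retroflex: voiceless /ʈ/, voiced —.
palatal: voiceless /c/, voiced —.
velar: voiceless /k/, voiced /ɡ/.
uvular: voiceless /q/, voiced /ɢ/.
Gaps, from front to back: alveolar lacks voiceless (/t/); retroflex lacks voiced (/ɖ/); palatal lacks voiced (/ɟ/).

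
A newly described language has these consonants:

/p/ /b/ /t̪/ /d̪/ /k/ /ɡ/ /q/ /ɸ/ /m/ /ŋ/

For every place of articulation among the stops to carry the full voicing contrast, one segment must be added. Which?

place of articulation  voiceless  voiced  
bilabial          p         b       
dental            t̪        d̪      
velar             k         ɡ       
uvular            q         —       
The uvular row has no voiced member, so the gap is the voiced uvular stop /ɢ/.

/ɢ/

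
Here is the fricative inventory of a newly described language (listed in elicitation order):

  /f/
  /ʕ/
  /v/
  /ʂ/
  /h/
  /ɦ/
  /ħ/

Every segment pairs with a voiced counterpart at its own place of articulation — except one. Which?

/ʂ/

Labiodental: /f/ ~ /v/
Pharyngeal: /ħ/ ~ /ʕ/
Glottal: /h/ ~ /ɦ/
Retroflex: only /ʂ/ (voiceless); no voiced partner.
So /ʂ/ is the unpaired segment.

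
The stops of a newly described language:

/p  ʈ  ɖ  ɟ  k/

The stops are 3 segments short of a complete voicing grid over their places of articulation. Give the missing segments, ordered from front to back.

/b/, /c/, /ɡ/

Voiceless: /p/ (bilabial), /ʈ/ (retroflex), /k/ (velar).
Voiced: /ɖ/ (retroflex), /ɟ/ (palatal).
Gaps, from front to back: bilabial lacks voiced (/b/); palatal lacks voiceless (/c/); velar lacks voiced (/ɡ/).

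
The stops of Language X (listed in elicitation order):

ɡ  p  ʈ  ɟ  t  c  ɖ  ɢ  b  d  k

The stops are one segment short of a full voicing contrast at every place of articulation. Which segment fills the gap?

/q/

place of articulation  voiceless  voiced  
bilabial          p         b       
alveolar          t         d       
retroflex         ʈ         ɖ       
palatal           c         ɟ       
velar             k         ɡ       
uvular            —         ɢ       
The uvular row has no voiceless member, so the gap is the voiceless uvular stop /q/.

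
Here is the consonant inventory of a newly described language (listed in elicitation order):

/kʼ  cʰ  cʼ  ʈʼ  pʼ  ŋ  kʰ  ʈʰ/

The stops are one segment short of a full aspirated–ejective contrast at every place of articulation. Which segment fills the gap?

bilabial: aspirated —, ejective /pʼ/.
retroflex: aspirated /ʈʰ/, ejective /ʈʼ/.
palatal: aspirated /cʰ/, ejective /cʼ/.
velar: aspirated /kʰ/, ejective /kʼ/.
The bilabial row has no aspirated member, so the gap is the aspirated bilabial stop /pʰ/.

/pʰ/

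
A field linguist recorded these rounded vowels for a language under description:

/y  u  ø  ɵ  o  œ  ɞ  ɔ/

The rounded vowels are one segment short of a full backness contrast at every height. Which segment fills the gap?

high: front /y/, central —, back /u/.
high-mid: front /ø/, central /ɵ/, back /o/.
low-mid: front /œ/, central /ɞ/, back /ɔ/.
The high row has no central member, so the gap is the high central rounded vowel /ʉ/.

/ʉ/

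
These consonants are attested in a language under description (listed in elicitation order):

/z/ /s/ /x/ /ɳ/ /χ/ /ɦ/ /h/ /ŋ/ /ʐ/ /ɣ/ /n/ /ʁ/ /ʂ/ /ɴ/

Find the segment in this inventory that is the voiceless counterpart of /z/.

/s/

/z/ is a voiced alveolar fricative.
The voiceless counterpart is a voiceless alveolar fricative — in this inventory, /s/.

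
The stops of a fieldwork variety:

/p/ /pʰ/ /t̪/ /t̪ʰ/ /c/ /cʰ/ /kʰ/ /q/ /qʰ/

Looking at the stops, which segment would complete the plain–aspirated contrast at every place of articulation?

/k/

Plain: /p/ (bilabial), /t̪/ (dental), /c/ (palatal), /q/ (uvular).
Aspirated: /pʰ/ (bilabial), /t̪ʰ/ (dental), /cʰ/ (palatal), /kʰ/ (velar), /qʰ/ (uvular).
The velar row has no plain member, so the gap is the plain velar stop /k/.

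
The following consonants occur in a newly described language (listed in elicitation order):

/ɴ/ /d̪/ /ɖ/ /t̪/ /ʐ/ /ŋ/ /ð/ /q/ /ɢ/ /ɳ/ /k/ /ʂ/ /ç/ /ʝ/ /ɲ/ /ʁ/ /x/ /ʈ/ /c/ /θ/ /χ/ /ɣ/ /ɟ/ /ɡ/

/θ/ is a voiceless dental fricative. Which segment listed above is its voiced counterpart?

/ð/

The voiced counterpart is a voiced dental fricative — in this inventory, /ð/.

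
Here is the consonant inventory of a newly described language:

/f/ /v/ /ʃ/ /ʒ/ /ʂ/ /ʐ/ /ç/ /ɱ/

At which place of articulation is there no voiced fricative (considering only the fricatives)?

palatal

place of articulation  voiceless  voiced  
labiodental       f         v       
postalveolar      ʃ         ʒ       
retroflex         ʂ         ʐ       
palatal           ç         —       
Every place of articulation has a voiced member except palatal, where /ʝ/ would be expected.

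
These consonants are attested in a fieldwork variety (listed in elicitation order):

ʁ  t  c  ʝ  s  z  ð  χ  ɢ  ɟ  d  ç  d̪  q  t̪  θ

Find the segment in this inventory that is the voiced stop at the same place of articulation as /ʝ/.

/ɟ/

/ʝ/ is a voiced palatal fricative.
The voiced stop at the same place is a voiced palatal stop — in this inventory, /ɟ/.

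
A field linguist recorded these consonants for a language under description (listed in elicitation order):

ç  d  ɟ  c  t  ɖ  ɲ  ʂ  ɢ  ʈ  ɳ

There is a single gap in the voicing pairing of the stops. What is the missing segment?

alveolar: voiceless /t/, voiced /d/.
retroflex: voiceless /ʈ/, voiced /ɖ/.
palatal: voiceless /c/, voiced /ɟ/.
uvular: voiceless —, voiced /ɢ/.
The uvular row has no voiceless member, so the gap is the voiceless uvular stop /q/.

/q/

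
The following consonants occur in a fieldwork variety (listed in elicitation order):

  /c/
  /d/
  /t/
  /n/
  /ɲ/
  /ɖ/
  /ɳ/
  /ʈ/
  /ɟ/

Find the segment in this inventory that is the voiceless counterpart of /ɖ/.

/ɖ/ is a voiced retroflex stop.
The voiceless counterpart is a voiceless retroflex stop — in this inventory, /ʈ/.

/ʈ/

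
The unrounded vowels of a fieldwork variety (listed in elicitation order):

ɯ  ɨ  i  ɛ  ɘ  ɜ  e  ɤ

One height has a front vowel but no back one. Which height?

height            front     central   back    
high              i         ɨ         ɯ       
high-mid          e         ɘ         ɤ       
low-mid           ɛ         ɜ         —       
Every height has a back member except low-mid, where /ʌ/ would be expected.

low-mid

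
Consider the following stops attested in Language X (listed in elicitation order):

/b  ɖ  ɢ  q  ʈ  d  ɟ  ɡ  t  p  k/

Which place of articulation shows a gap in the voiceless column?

bilabial: voiceless /p/, voiced /b/.
alveolar: voiceless /t/, voiced /d/.
retroflex: voiceless /ʈ/, voiced /ɖ/.
palatal: voiceless —, voiced /ɟ/.
velar: voiceless /k/, voiced /ɡ/.
uvular: voiceless /q/, voiced /ɢ/.
Every place of articulation has a voiceless member except palatal, where /c/ would be expected.

palatal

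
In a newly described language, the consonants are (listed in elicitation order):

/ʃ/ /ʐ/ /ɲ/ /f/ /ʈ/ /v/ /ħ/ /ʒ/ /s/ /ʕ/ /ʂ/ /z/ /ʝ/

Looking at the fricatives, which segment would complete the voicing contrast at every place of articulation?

place of articulation  voiceless  voiced  
labiodental       f         v       
alveolar          s         z       
postalveolar      ʃ         ʒ       
retroflex         ʂ         ʐ       
palatal           —         ʝ       
pharyngeal        ħ         ʕ       
The palatal row has no voiceless member, so the gap is the voiceless palatal fricative /ç/.

/ç/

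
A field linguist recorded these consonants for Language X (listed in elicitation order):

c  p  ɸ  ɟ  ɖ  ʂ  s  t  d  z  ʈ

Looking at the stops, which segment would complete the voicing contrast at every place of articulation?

place of articulation  voiceless  voiced  
bilabial          p         —       
alveolar          t         d       
retroflex         ʈ         ɖ       
palatal           c         ɟ       
The bilabial row has no voiced member, so the gap is the voiced bilabial stop /b/.

/b/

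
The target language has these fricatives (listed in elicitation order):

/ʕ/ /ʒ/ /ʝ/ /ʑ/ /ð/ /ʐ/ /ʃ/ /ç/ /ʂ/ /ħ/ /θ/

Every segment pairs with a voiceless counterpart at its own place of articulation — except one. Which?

/ʑ/

Dental: /θ/ ~ /ð/
Postalveolar: /ʃ/ ~ /ʒ/
Retroflex: /ʂ/ ~ /ʐ/
Palatal: /ç/ ~ /ʝ/
Pharyngeal: /ħ/ ~ /ʕ/
Alveolo-palatal: only /ʑ/ (voiced); no voiceless partner.
So /ʑ/ is the unpaired segment.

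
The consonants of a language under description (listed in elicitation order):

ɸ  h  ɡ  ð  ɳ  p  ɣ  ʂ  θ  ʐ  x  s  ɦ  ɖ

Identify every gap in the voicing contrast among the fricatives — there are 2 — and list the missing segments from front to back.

Voiceless: /ɸ/ (bilabial), /θ/ (dental), /s/ (alveolar), /ʂ/ (retroflex), /x/ (velar), /h/ (glottal).
Voiced: /ð/ (dental), /ʐ/ (retroflex), /ɣ/ (velar), /ɦ/ (glottal).
Gaps, from front to back: bilabial lacks voiced (/β/); alveolar lacks voiced (/z/).

/β/, /z/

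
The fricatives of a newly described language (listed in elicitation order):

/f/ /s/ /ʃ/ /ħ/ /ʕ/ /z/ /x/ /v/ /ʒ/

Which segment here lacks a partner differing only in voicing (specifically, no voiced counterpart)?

/x/

Labiodental: /f/ ~ /v/
Alveolar: /s/ ~ /z/
Postalveolar: /ʃ/ ~ /ʒ/
Pharyngeal: /ħ/ ~ /ʕ/
Velar: only /x/ (voiceless); no voiced partner.
So /x/ is the unpaired segment.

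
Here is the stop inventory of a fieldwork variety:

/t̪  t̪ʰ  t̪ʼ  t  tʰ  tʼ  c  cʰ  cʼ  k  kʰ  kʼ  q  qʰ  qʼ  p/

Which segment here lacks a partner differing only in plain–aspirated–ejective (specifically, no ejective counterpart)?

/p/

Dental: /t̪/ ~ /t̪ʰ/ ~ /t̪ʼ/
Alveolar: /t/ ~ /tʰ/ ~ /tʼ/
Palatal: /c/ ~ /cʰ/ ~ /cʼ/
Velar: /k/ ~ /kʰ/ ~ /kʼ/
Uvular: /q/ ~ /qʰ/ ~ /qʼ/
Bilabial: only /p/ (plain); no ejective partner.
So /p/ is the unpaired segment.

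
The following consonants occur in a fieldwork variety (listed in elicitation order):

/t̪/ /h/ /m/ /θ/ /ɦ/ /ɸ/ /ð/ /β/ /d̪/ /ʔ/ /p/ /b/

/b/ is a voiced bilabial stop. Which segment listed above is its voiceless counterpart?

/p/

The voiceless counterpart is a voiceless bilabial stop — in this inventory, /p/.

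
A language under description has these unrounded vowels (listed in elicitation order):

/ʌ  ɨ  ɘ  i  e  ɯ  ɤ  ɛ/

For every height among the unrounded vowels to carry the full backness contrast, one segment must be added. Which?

high: front /i/, central /ɨ/, back /ɯ/.
high-mid: front /e/, central /ɘ/, back /ɤ/.
low-mid: front /ɛ/, central —, back /ʌ/.
The low-mid row has no central member, so the gap is the low-mid central unrounded vowel /ɜ/.

/ɜ/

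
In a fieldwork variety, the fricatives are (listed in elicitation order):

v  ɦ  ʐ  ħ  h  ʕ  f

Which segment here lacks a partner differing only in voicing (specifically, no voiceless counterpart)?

Labiodental: /f/ ~ /v/
Pharyngeal: /ħ/ ~ /ʕ/
Glottal: /h/ ~ /ɦ/
Retroflex: only /ʐ/ (voiced); no voiceless partner.
So /ʐ/ is the unpaired segment.

/ʐ/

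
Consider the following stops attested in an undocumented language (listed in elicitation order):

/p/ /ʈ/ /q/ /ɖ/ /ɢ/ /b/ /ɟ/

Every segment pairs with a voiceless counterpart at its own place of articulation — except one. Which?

/ɟ/

Bilabial: /p/ ~ /b/
Retroflex: /ʈ/ ~ /ɖ/
Uvular: /q/ ~ /ɢ/
Palatal: only /ɟ/ (voiced); no voiceless partner.
So /ɟ/ is the unpaired segment.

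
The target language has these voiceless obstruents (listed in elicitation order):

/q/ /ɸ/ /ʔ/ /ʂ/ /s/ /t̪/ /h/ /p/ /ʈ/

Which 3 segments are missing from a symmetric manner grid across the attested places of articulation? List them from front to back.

/θ/, /t/, /χ/

Stop: /p/ (bilabial), /t̪/ (dental), /ʈ/ (retroflex), /q/ (uvular), /ʔ/ (glottal).
Fricative: /ɸ/ (bilabial), /s/ (alveolar), /ʂ/ (retroflex), /h/ (glottal).
Gaps, from front to back: dental lacks fricative (/θ/); alveolar lacks stop (/t/); uvular lacks fricative (/χ/).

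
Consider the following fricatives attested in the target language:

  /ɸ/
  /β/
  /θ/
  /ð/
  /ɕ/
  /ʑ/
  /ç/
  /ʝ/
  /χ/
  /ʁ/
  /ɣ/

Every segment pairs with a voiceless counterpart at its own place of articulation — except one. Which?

/ɣ/

Bilabial: /ɸ/ ~ /β/
Dental: /θ/ ~ /ð/
Alveolo-palatal: /ɕ/ ~ /ʑ/
Palatal: /ç/ ~ /ʝ/
Uvular: /χ/ ~ /ʁ/
Velar: only /ɣ/ (voiced); no voiceless partner.
So /ɣ/ is the unpaired segment.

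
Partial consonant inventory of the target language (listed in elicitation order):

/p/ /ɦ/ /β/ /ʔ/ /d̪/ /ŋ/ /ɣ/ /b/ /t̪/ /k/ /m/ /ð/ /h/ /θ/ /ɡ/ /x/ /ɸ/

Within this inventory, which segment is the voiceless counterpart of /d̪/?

/d̪/ is a voiced dental stop.
The voiceless counterpart is a voiceless dental stop — in this inventory, /t̪/.

/t̪/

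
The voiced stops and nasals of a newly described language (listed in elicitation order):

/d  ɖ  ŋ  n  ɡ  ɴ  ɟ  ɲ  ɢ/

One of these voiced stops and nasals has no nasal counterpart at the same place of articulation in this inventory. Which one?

Alveolar: /d/ ~ /n/
Palatal: /ɟ/ ~ /ɲ/
Velar: /ɡ/ ~ /ŋ/
Uvular: /ɢ/ ~ /ɴ/
Retroflex: only /ɖ/ (oral stop); no nasal partner.
So /ɖ/ is the unpaired segment.

/ɖ/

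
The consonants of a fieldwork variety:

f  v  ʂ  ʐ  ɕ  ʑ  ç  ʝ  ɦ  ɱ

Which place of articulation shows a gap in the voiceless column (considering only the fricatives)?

Voiceless: /f/ (labiodental), /ʂ/ (retroflex), /ɕ/ (alveolo-palatal), /ç/ (palatal).
Voiced: /v/ (labiodental), /ʐ/ (retroflex), /ʑ/ (alveolo-palatal), /ʝ/ (palatal), /ɦ/ (glottal).
Every place of articulation has a voiceless member except glottal, where /h/ would be expected.

glottal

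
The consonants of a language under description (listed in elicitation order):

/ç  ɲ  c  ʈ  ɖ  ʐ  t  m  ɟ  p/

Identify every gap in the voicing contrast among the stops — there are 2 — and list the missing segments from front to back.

bilabial: voiceless /p/, voiced —.
alveolar: voiceless /t/, voiced —.
retroflex: voiceless /ʈ/, voiced /ɖ/.
palatal: voiceless /c/, voiced /ɟ/.
Gaps, from front to back: bilabial lacks voiced (/b/); alveolar lacks voiced (/d/).

/b/, /d/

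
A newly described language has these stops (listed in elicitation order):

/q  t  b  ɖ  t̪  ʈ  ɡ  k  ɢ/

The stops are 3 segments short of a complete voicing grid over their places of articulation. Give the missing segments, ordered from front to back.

bilabial: voiceless —, voiced /b/.
dental: voiceless /t̪/, voiced —.
alveolar: voiceless /t/, voiced —.
retroflex: voiceless /ʈ/, voiced /ɖ/.
velar: voiceless /k/, voiced /ɡ/.
uvular: voiceless /q/, voiced /ɢ/.
Gaps, from front to back: bilabial lacks voiceless (/p/); dental lacks voiced (/d̪/); alveolar lacks voiced (/d/).

/p/, /d̪/, /d/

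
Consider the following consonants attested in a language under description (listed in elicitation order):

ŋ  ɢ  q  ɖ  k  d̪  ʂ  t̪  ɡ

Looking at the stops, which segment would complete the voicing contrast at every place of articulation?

/ʈ/

dental: voiceless /t̪/, voiced /d̪/.
retroflex: voiceless —, voiced /ɖ/.
velar: voiceless /k/, voiced /ɡ/.
uvular: voiceless /q/, voiced /ɢ/.
The retroflex row has no voiceless member, so the gap is the voiceless retroflex stop /ʈ/.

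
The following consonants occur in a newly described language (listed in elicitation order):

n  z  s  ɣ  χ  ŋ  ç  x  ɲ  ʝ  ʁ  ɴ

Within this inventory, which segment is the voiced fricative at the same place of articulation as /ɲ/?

/ɲ/ is a palatal nasal.
The voiced fricative at the same place is a voiced palatal fricative — in this inventory, /ʝ/.

/ʝ/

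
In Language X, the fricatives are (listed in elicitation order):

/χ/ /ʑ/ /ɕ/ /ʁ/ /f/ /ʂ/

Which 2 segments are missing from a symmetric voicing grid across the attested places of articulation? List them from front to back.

/v/, /ʐ/

place of articulation  voiceless  voiced  
labiodental       f         —       
retroflex         ʂ         —       
alveolo-palatal   ɕ         ʑ       
uvular            χ         ʁ       
Gaps, from front to back: labiodental lacks voiced (/v/); retroflex lacks voiced (/ʐ/).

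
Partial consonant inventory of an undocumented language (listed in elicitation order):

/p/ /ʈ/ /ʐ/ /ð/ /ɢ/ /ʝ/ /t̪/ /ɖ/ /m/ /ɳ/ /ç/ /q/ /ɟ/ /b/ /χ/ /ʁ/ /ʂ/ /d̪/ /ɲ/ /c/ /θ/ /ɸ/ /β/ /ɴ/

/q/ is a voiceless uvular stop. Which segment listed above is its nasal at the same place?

/ɴ/

The nasal at the same place is an uvular nasal — in this inventory, /ɴ/.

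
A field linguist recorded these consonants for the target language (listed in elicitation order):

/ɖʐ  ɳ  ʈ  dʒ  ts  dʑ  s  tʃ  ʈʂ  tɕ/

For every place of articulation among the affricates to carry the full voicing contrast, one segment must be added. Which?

/dz/

Voiceless: /ts/ (alveolar), /tʃ/ (postalveolar), /ʈʂ/ (retroflex), /tɕ/ (alveolo-palatal).
Voiced: /dʒ/ (postalveolar), /ɖʐ/ (retroflex), /dʑ/ (alveolo-palatal).
The alveolar row has no voiced member, so the gap is the voiced alveolar affricate /dz/.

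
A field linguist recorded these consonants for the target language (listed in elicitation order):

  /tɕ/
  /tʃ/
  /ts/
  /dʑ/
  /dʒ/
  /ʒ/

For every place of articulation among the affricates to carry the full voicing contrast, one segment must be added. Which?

alveolar: voiceless /ts/, voiced —.
postalveolar: voiceless /tʃ/, voiced /dʒ/.
alveolo-palatal: voiceless /tɕ/, voiced /dʑ/.
The alveolar row has no voiced member, so the gap is the voiced alveolar affricate /dz/.

/dz/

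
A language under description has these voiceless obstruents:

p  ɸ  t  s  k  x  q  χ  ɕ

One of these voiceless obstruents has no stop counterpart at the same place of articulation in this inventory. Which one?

Bilabial: /p/ ~ /ɸ/
Alveolar: /t/ ~ /s/
Velar: /k/ ~ /x/
Uvular: /q/ ~ /χ/
Alveolo-palatal: only /ɕ/ (fricative); no stop partner.
So /ɕ/ is the unpaired segment.

/ɕ/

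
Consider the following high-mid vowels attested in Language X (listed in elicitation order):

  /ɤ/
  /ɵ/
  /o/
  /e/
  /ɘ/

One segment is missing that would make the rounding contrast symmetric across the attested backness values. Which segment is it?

front: unrounded /e/, rounded —.
central: unrounded /ɘ/, rounded /ɵ/.
back: unrounded /ɤ/, rounded /o/.
The front row has no rounded member, so the gap is the front rounded vowel /ø/.

/ø/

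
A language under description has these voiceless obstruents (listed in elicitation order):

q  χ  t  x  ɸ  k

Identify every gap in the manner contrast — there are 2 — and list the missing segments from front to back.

/p/, /s/

Stop: /t/ (alveolar), /k/ (velar), /q/ (uvular).
Fricative: /ɸ/ (bilabial), /x/ (velar), /χ/ (uvular).
Gaps, from front to back: bilabial lacks stop (/p/); alveolar lacks fricative (/s/).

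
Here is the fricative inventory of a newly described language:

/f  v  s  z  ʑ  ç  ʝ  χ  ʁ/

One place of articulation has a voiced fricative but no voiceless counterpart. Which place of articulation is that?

alveolo-palatal

Voiceless: /f/ (labiodental), /s/ (alveolar), /ç/ (palatal), /χ/ (uvular).
Voiced: /v/ (labiodental), /z/ (alveolar), /ʑ/ (alveolo-palatal), /ʝ/ (palatal), /ʁ/ (uvular).
Every place of articulation has a voiceless member except alveolo-palatal, where /ɕ/ would be expected.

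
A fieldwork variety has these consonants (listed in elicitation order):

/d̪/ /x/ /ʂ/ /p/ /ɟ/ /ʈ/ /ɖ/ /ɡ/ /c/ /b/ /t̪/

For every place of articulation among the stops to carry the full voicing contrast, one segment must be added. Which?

place of articulation  voiceless  voiced  
bilabial          p         b       
dental            t̪        d̪      
retroflex         ʈ         ɖ       
palatal           c         ɟ       
velar             —         ɡ       
The velar row has no voiceless member, so the gap is the voiceless velar stop /k/.

/k/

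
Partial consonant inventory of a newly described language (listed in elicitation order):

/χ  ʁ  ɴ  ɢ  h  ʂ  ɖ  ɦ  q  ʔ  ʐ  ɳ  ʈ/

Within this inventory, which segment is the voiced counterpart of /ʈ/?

/ɖ/

/ʈ/ is a voiceless retroflex stop.
The voiced counterpart is a voiced retroflex stop — in this inventory, /ɖ/.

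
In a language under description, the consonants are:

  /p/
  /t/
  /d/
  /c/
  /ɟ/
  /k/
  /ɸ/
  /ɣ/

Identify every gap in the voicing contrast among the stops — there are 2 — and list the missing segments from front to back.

Voiceless: /p/ (bilabial), /t/ (alveolar), /c/ (palatal), /k/ (velar).
Voiced: /d/ (alveolar), /ɟ/ (palatal).
Gaps, from front to back: bilabial lacks voiced (/b/); velar lacks voiced (/ɡ/).

/b/, /ɡ/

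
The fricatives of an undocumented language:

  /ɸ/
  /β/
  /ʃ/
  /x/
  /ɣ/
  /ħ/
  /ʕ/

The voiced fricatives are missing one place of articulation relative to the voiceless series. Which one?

place of articulation  voiceless  voiced  
bilabial          ɸ         β       
postalveolar      ʃ         —       
velar             x         ɣ       
pharyngeal        ħ         ʕ       
Every place of articulation has a voiced member except postalveolar, where /ʒ/ would be expected.

postalveolar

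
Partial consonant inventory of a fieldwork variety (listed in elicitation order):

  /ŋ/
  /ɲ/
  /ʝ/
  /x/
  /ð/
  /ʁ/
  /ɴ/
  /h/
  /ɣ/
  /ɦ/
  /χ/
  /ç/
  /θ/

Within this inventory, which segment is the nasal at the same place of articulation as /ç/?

/ç/ is a voiceless palatal fricative.
The nasal at the same place is a palatal nasal — in this inventory, /ɲ/.

/ɲ/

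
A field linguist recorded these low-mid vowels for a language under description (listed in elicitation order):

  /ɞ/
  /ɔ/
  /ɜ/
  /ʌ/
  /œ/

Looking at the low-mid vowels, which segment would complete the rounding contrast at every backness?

/ɛ/

Unrounded: /ɜ/ (central), /ʌ/ (back).
Rounded: /œ/ (front), /ɞ/ (central), /ɔ/ (back).
The front row has no unrounded member, so the gap is the front unrounded vowel /ɛ/.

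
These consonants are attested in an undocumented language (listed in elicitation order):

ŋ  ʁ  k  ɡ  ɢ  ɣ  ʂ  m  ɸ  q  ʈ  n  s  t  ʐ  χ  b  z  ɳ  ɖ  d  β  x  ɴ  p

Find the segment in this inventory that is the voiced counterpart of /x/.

/ɣ/

/x/ is a voiceless velar fricative.
The voiced counterpart is a voiced velar fricative — in this inventory, /ɣ/.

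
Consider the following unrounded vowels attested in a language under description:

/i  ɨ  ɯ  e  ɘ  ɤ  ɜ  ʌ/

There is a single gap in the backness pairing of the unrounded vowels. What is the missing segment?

Front: /i/ (high), /e/ (high-mid).
Central: /ɨ/ (high), /ɘ/ (high-mid), /ɜ/ (low-mid).
Back: /ɯ/ (high), /ɤ/ (high-mid), /ʌ/ (low-mid).
The low-mid row has no front member, so the gap is the low-mid front unrounded vowel /ɛ/.

/ɛ/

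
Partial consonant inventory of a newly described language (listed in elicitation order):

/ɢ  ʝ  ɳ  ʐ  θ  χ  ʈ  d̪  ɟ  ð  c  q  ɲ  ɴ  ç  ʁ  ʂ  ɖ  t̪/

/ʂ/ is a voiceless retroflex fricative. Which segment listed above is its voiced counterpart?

The voiced counterpart is a voiced retroflex fricative — in this inventory, /ʐ/.

/ʐ/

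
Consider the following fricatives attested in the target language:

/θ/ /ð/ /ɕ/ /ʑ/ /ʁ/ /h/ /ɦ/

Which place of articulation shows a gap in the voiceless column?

place of articulation  voiceless  voiced  
dental            θ         ð       
alveolo-palatal   ɕ         ʑ       
uvular            —         ʁ       
glottal           h         ɦ       
Every place of articulation has a voiceless member except uvular, where /χ/ would be expected.

uvular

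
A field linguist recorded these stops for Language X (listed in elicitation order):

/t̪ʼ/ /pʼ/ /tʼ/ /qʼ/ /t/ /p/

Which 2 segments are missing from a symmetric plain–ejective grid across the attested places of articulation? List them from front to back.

/t̪/, /q/

place of articulation  plain     ejective
bilabial          p         pʼ      
dental            —         t̪ʼ     
alveolar          t         tʼ      
uvular            —         qʼ      
Gaps, from front to back: dental lacks plain (/t̪/); uvular lacks plain (/q/).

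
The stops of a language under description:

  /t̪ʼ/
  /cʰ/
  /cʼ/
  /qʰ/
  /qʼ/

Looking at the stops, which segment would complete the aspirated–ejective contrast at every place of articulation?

/t̪ʰ/

dental: aspirated —, ejective /t̪ʼ/.
palatal: aspirated /cʰ/, ejective /cʼ/.
uvular: aspirated /qʰ/, ejective /qʼ/.
The dental row has no aspirated member, so the gap is the aspirated dental stop /t̪ʰ/.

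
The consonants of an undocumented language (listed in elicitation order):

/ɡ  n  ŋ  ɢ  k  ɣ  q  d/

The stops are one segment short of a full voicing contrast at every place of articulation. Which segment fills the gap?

alveolar: voiceless —, voiced /d/.
velar: voiceless /k/, voiced /ɡ/.
uvular: voiceless /q/, voiced /ɢ/.
The alveolar row has no voiceless member, so the gap is the voiceless alveolar stop /t/.

/t/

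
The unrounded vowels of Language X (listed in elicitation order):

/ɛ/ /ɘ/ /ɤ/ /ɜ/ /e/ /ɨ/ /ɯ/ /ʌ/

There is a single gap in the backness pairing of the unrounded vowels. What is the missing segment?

/i/

high: front —, central /ɨ/, back /ɯ/.
high-mid: front /e/, central /ɘ/, back /ɤ/.
low-mid: front /ɛ/, central /ɜ/, back /ʌ/.
The high row has no front member, so the gap is the high front unrounded vowel /i/.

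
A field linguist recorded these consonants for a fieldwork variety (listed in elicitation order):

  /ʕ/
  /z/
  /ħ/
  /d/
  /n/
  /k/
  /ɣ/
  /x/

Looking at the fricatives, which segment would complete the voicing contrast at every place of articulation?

/s/

place of articulation  voiceless  voiced  
alveolar          —         z       
velar             x         ɣ       
pharyngeal        ħ         ʕ       
The alveolar row has no voiceless member, so the gap is the voiceless alveolar fricative /s/.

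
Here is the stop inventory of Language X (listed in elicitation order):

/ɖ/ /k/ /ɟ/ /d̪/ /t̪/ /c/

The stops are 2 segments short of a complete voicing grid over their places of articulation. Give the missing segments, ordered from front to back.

/ʈ/, /ɡ/

Voiceless: /t̪/ (dental), /c/ (palatal), /k/ (velar).
Voiced: /d̪/ (dental), /ɖ/ (retroflex), /ɟ/ (palatal).
Gaps, from front to back: retroflex lacks voiceless (/ʈ/); velar lacks voiced (/ɡ/).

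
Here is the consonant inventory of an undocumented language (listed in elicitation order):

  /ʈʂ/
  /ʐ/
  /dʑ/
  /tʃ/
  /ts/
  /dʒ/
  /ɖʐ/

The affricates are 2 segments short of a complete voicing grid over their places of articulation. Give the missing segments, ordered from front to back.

/dz/, /tɕ/

place of articulation  voiceless  voiced  
alveolar          ts        —       
postalveolar      tʃ        dʒ      
retroflex         ʈʂ        ɖʐ      
alveolo-palatal   —         dʑ      
Gaps, from front to back: alveolar lacks voiced (/dz/); alveolo-palatal lacks voiceless (/tɕ/).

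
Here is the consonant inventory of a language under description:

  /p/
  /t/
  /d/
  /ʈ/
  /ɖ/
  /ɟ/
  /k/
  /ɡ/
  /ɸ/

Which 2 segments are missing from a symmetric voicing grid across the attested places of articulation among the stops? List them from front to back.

/b/, /c/

place of articulation  voiceless  voiced  
bilabial          p         —       
alveolar          t         d       
retroflex         ʈ         ɖ       
palatal           —         ɟ       
velar             k         ɡ       
Gaps, from front to back: bilabial lacks voiced (/b/); palatal lacks voiceless (/c/).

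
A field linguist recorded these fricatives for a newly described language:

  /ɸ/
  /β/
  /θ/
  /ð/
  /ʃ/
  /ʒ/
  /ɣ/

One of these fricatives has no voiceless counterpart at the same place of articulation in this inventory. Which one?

/ɣ/

Bilabial: /ɸ/ ~ /β/
Dental: /θ/ ~ /ð/
Postalveolar: /ʃ/ ~ /ʒ/
Velar: only /ɣ/ (voiced); no voiceless partner.
So /ɣ/ is the unpaired segment.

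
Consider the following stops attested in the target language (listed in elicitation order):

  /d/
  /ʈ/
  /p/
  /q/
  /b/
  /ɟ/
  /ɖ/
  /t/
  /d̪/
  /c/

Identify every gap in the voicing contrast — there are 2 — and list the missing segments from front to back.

bilabial: voiceless /p/, voiced /b/.
dental: voiceless —, voiced /d̪/.
alveolar: voiceless /t/, voiced /d/.
retroflex: voiceless /ʈ/, voiced /ɖ/.
palatal: voiceless /c/, voiced /ɟ/.
uvular: voiceless /q/, voiced —.
Gaps, from front to back: dental lacks voiceless (/t̪/); uvular lacks voiced (/ɢ/).

/t̪/, /ɢ/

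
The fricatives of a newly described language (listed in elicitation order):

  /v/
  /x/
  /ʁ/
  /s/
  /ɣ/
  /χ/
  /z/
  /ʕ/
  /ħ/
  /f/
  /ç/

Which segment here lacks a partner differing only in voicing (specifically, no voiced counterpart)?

Labiodental: /f/ ~ /v/
Alveolar: /s/ ~ /z/
Velar: /x/ ~ /ɣ/
Uvular: /χ/ ~ /ʁ/
Pharyngeal: /ħ/ ~ /ʕ/
Palatal: only /ç/ (voiceless); no voiced partner.
So /ç/ is the unpaired segment.

/ç/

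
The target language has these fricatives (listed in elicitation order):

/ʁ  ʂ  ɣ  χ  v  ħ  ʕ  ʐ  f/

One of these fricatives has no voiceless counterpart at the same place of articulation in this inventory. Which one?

Labiodental: /f/ ~ /v/
Retroflex: /ʂ/ ~ /ʐ/
Uvular: /χ/ ~ /ʁ/
Pharyngeal: /ħ/ ~ /ʕ/
Velar: only /ɣ/ (voiced); no voiceless partner.
So /ɣ/ is the unpaired segment.

/ɣ/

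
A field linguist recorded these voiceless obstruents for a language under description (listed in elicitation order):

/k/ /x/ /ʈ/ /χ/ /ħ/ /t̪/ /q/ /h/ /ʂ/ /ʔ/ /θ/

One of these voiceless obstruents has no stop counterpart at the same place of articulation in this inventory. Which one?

/ħ/

Dental: /t̪/ ~ /θ/
Retroflex: /ʈ/ ~ /ʂ/
Velar: /k/ ~ /x/
Uvular: /q/ ~ /χ/
Glottal: /ʔ/ ~ /h/
Pharyngeal: only /ħ/ (fricative); no stop partner.
So /ħ/ is the unpaired segment.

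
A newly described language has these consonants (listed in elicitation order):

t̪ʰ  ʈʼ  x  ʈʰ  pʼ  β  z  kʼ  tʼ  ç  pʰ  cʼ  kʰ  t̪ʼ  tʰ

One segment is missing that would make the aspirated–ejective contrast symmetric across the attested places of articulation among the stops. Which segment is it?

/cʰ/

bilabial: aspirated /pʰ/, ejective /pʼ/.
dental: aspirated /t̪ʰ/, ejective /t̪ʼ/.
alveolar: aspirated /tʰ/, ejective /tʼ/.
retroflex: aspirated /ʈʰ/, ejective /ʈʼ/.
palatal: aspirated —, ejective /cʼ/.
velar: aspirated /kʰ/, ejective /kʼ/.
The palatal row has no aspirated member, so the gap is the aspirated palatal stop /cʰ/.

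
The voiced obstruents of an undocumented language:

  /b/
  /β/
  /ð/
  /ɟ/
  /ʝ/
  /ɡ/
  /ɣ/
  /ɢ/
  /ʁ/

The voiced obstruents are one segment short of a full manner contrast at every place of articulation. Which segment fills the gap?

Stop: /b/ (bilabial), /ɟ/ (palatal), /ɡ/ (velar), /ɢ/ (uvular).
Fricative: /β/ (bilabial), /ð/ (dental), /ʝ/ (palatal), /ɣ/ (velar), /ʁ/ (uvular).
The dental row has no stop member, so the gap is the dental stop /d̪/.

/d̪/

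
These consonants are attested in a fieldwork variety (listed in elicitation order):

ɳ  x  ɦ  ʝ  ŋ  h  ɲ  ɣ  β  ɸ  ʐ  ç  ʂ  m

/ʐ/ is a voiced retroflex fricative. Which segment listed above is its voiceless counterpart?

/ʂ/

The voiceless counterpart is a voiceless retroflex fricative — in this inventory, /ʂ/.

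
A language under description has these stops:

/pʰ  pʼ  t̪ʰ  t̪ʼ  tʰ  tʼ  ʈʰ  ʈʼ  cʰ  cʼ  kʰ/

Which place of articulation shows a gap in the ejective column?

bilabial: aspirated /pʰ/, ejective /pʼ/.
dental: aspirated /t̪ʰ/, ejective /t̪ʼ/.
alveolar: aspirated /tʰ/, ejective /tʼ/.
retroflex: aspirated /ʈʰ/, ejective /ʈʼ/.
palatal: aspirated /cʰ/, ejective /cʼ/.
velar: aspirated /kʰ/, ejective —.
Every place of articulation has an ejective member except velar, where /kʼ/ would be expected.

velar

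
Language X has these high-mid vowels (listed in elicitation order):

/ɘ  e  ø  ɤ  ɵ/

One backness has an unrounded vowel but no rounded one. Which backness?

back

Unrounded: /e/ (front), /ɘ/ (central), /ɤ/ (back).
Rounded: /ø/ (front), /ɵ/ (central).
Every backness has a rounded member except back, where /o/ would be expected.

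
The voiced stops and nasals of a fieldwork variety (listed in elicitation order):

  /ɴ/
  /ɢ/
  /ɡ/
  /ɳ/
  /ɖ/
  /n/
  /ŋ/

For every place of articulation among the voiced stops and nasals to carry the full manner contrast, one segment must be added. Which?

place of articulation  oral stop  nasal   
alveolar          —         n       
retroflex         ɖ         ɳ       
velar             ɡ         ŋ       
uvular            ɢ         ɴ       
The alveolar row has no oral stop member, so the gap is the alveolar oral stop /d/.

/d/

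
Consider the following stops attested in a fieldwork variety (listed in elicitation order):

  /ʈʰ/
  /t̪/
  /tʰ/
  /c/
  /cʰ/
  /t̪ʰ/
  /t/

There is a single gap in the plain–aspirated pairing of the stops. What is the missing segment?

Plain: /t̪/ (dental), /t/ (alveolar), /c/ (palatal).
Aspirated: /t̪ʰ/ (dental), /tʰ/ (alveolar), /ʈʰ/ (retroflex), /cʰ/ (palatal).
The retroflex row has no plain member, so the gap is the plain retroflex stop /ʈ/.

/ʈ/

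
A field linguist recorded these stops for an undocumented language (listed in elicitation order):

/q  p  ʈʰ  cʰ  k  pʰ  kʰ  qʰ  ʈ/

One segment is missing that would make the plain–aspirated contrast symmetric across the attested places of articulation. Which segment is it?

place of articulation  plain     aspirated
bilabial          p         pʰ      
retroflex         ʈ         ʈʰ      
palatal           —         cʰ      
velar             k         kʰ      
uvular            q         qʰ      
The palatal row has no plain member, so the gap is the plain palatal stop /c/.

/c/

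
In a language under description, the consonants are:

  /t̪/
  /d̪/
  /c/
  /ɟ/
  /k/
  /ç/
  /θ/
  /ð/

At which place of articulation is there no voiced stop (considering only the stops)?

dental: voiceless /t̪/, voiced /d̪/.
palatal: voiceless /c/, voiced /ɟ/.
velar: voiceless /k/, voiced —.
Every place of articulation has a voiced member except velar, where /ɡ/ would be expected.

velar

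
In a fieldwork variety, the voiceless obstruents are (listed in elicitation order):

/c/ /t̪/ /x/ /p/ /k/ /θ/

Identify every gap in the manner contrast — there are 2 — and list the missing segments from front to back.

/ɸ/, /ç/

place of articulation  stop      fricative
bilabial          p         —       
dental            t̪        θ       
palatal           c         —       
velar             k         x       
Gaps, from front to back: bilabial lacks fricative (/ɸ/); palatal lacks fricative (/ç/).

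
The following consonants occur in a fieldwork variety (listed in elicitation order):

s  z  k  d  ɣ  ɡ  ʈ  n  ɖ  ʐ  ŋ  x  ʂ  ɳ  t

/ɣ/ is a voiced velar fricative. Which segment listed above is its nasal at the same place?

The nasal at the same place is a velar nasal — in this inventory, /ŋ/.

/ŋ/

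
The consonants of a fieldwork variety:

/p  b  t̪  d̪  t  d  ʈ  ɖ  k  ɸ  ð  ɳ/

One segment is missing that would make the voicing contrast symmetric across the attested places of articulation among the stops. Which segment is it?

/ɡ/

place of articulation  voiceless  voiced  
bilabial          p         b       
dental            t̪        d̪      
alveolar          t         d       
retroflex         ʈ         ɖ       
velar             k         —       
The velar row has no voiced member, so the gap is the voiced velar stop /ɡ/.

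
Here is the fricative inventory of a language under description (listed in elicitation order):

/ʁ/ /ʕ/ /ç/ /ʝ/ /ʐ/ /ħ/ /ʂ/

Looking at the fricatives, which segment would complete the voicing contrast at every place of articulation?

retroflex: voiceless /ʂ/, voiced /ʐ/.
palatal: voiceless /ç/, voiced /ʝ/.
uvular: voiceless —, voiced /ʁ/.
pharyngeal: voiceless /ħ/, voiced /ʕ/.
The uvular row has no voiceless member, so the gap is the voiceless uvular fricative /χ/.

/χ/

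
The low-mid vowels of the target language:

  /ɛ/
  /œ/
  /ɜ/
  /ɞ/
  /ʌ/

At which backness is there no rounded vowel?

backness          unrounded  rounded 
front             ɛ         œ       
central           ɜ         ɞ       
back              ʌ         —       
Every backness has a rounded member except back, where /ɔ/ would be expected.

back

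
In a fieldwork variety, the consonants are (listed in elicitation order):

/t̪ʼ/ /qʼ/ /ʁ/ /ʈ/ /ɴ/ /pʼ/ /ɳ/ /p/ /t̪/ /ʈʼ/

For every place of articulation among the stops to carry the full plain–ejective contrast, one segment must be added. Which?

/q/

bilabial: plain /p/, ejective /pʼ/.
dental: plain /t̪/, ejective /t̪ʼ/.
retroflex: plain /ʈ/, ejective /ʈʼ/.
uvular: plain —, ejective /qʼ/.
The uvular row has no plain member, so the gap is the plain uvular stop /q/.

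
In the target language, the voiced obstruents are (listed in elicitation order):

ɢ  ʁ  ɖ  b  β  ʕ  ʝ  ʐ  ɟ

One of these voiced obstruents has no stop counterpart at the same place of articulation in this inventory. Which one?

Bilabial: /b/ ~ /β/
Retroflex: /ɖ/ ~ /ʐ/
Palatal: /ɟ/ ~ /ʝ/
Uvular: /ɢ/ ~ /ʁ/
Pharyngeal: only /ʕ/ (fricative); no stop partner.
So /ʕ/ is the unpaired segment.

/ʕ/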